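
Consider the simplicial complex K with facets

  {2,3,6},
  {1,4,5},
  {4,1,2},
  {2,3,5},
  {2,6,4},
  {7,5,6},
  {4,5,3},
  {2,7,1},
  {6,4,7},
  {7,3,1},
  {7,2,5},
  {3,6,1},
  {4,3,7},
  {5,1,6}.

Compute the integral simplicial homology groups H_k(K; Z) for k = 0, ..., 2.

H_0 = Z,  H_1 = Z^2,  H_2 = Z.

Fix the vertex order 1 < 2 < 3 < 4 < 5 < 6 < 7 and write every simplex with vertices in increasing order. Then dim K = 2 and the simplices of K are:

  0-simplices (7): [1], [2], [3], [4], [5], [6], [7]
  1-simplices (21): [1,2], [1,3], [1,4], [1,5], [1,6], [1,7], [2,3], [2,4], [2,5], [2,6], [2,7], [3,4], [3,5], [3,6], [3,7], [4,5], [4,6], [4,7], [5,6], [5,7], [6,7]
  2-simplices (14): [1,2,4], [1,2,7], [1,3,6], [1,3,7], [1,4,5], [1,5,6], [2,3,5], [2,3,6], [2,4,6], [2,5,7], [3,4,5], [3,4,7], [4,6,7], [5,6,7]

Hence C_0 ≅ Z^7, C_1 ≅ Z^21, C_2 ≅ Z^14.

The boundary map ∂_1: C_1 → C_0 is given by ∂[p,q] = [q] − [p]. For instance
  ∂[6,7] = [7] − [6].
The 7×21 boundary matrix has rank 6 and Smith normal form diag(1,1,1,1,1,1).

Boundary ∂_2: C_2 → C_1 acts by ∂[p,q,r] = [q,r] − [p,r] + [p,q]. For instance
  ∂[5,6,7] = [6,7] − [5,7] + [5,6],
  ∂[1,2,4] = [2,4] − [1,4] + [1,2].
As a 21×14 matrix over Z this has rank 13, with invariant factors (1,1,1,1,1,1,1,1,1,1,1,1,1).

From H_k ≅ ker(∂_k) / im(∂_{k+1}) we obtain:

  H_0: rank C_0 − rank ∂_1 = 7 − 6 = 1, and the invariant factors of ∂_1 are all 1, so H_0 = Z.
  H_1: rank ker ∂_1 − rank ∂_2 = (21 − 6) − 13 = 2, and the invariant factors of ∂_2 are all 1, so H_1 = Z^2.
  H_2: rank ker ∂_2 − rank ∂_3 = (14 − 13) − 0 = 1, and there is no ∂_3, so H_2 = Z.

As a check, the Euler characteristic is 7 − 21 + 14 = 0, which agrees with 1 − 2 + 1 = 0.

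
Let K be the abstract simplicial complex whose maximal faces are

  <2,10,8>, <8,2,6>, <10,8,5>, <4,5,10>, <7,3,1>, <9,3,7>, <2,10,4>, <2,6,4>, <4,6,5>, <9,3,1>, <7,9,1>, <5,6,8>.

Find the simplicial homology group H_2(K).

We work with the vertex ordering 1 < 2 < 3 < 4 < 5 < 6 < 7 < 8 < 9 < 10. The simplices of K, each written with vertices in increasing order, are:

  0-simplices (10): [1], [2], [3], [4], [5], [6], [7], [8], [9], [10]
  1-simplices (18): [1,3], [1,7], [1,9], [2,4], [2,6], [2,8], [2,10], [3,7], [3,9], [4,5], [4,6], [4,10], [5,6], [5,8], [5,10], [6,8], [7,9], [8,10]
  2-simplices (12): [1,3,7], [1,3,9], [1,7,9], [2,4,6], [2,4,10], [2,6,8], [2,8,10], [3,7,9], [4,5,6], [4,5,10], [5,6,8], [5,8,10]

so the chain groups are C_0 ≅ Z^10, C_1 ≅ Z^18, C_2 ≅ Z^12.

The boundary map ∂_1: C_1 → C_0 maps an edge to its endpoints' difference, ∂[p,q] = q − p. For instance
  ∂[5,8] = [8] − [5].
This gives a 10×18 integer matrix of rank 8; reducing to Smith normal form yields diagonal entries (1,1,1,1,1,1,1,1).

∂_2: C_2 → C_1 acts by ∂[p,q,r] = [q,r] − [p,r] + [p,q]. For instance
  ∂[5,6,8] = [6,8] − [5,8] + [5,6],
  ∂[2,6,8] = [6,8] − [2,8] + [2,6].
As a 18×12 matrix over Z this has rank 10, with invariant factors (1,1,1,1,1,1,1,1,1,1).

Computing H_k = (kernel of ∂_k) / (image of ∂_{k+1}):

  H_2: rank ker ∂_2 − rank ∂_3 = (12 − 10) − 0 = 2, and there is no ∂_3, so H_2 = Z^2.

(K is a triangulation of the disjoint union of the 2-sphere S^2 and the 2-sphere S^2.)

H_2 ≅ Z^2.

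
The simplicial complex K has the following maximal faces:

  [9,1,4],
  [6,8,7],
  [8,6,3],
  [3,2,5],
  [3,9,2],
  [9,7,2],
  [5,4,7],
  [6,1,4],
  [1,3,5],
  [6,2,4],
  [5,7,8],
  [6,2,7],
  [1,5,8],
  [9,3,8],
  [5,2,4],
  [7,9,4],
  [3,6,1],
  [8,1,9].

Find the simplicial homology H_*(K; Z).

H_0 ≅ Z,  H_1 ≅ Z × Z/2,  H_2 = 0.

Fix the vertex order 1 < 2 < 3 < 4 < 5 < 6 < 7 < 8 < 9 and write every simplex with vertices in increasing order. Then dim K = 2 and the simplices of K are:

  0-simplices (9): [1], [2], [3], [4], [5], [6], [7], [8], [9]
  1-simplices (27): (27 of them)
  2-simplices (18): [1,3,5], [1,3,6], [1,4,6], [1,4,9], [1,5,8], [1,8,9], [2,3,5], [2,3,9], [2,4,5], [2,4,6], [2,6,7], [2,7,9], [3,6,8], [3,8,9], [4,5,7], [4,7,9], [5,7,8], [6,7,8]

giving chain groups C_0 ≅ Z^9, C_1 ≅ Z^27, C_2 ≅ Z^18.

Boundary ∂_1: C_1 → C_0 maps an edge to its endpoints' difference, ∂[p,q] = q − p.
This gives a 9×27 integer matrix of rank 8; reducing to Smith normal form yields diagonal entries (1,1,1,1,1,1,1,1).

The boundary map ∂_2: C_2 → C_1 maps a triangle to the signed sum of its edges. For instance
  ∂[4,5,7] = [5,7] − [4,7] + [4,5],
  ∂[5,7,8] = [7,8] − [5,8] + [5,7].
As a 27×18 matrix over Z this has rank 18, with invariant factors (1,1,1,1,1,1,1,1,1,1,1,1,1,1,1,1,1,2).

Computing H_k = (kernel of ∂_k) / (image of ∂_{k+1}):

  H_0: rank C_0 − rank ∂_1 = 9 − 8 = 1, and the invariant factors of ∂_1 are all 1, so H_0 = Z.
  H_1: rank ker ∂_1 − rank ∂_2 = (27 − 8) − 18 = 1, and ∂_2 has invariant factor 2 > 1, so H_1 = Z × Z/2.
  H_2: rank ker ∂_2 − rank ∂_3 = (18 − 18) − 0 = 0, and there is no ∂_3, so H_2 = 0.

As a check, the Euler characteristic is 9 − 27 + 18 = 0, which agrees with 1 − 1 + 0 = 0.
(K is a triangulation of the Klein bottle.)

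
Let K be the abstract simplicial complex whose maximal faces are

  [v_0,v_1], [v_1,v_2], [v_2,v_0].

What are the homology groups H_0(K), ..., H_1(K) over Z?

H_0 ≅ Z,  H_1 ≅ Z.

Order the vertices as v_0 < v_1 < v_2. Listing each simplex with vertices in this order, K has dimension 1 with simplices:

  0-simplices (3): [v_0], [v_1], [v_2]
  1-simplices (3): [v_0,v_1], [v_0,v_2], [v_1,v_2]

giving chain groups C_0 ≅ Z^3, C_1 ≅ Z^3.

The boundary map ∂_1: C_1 → C_0 is given by ∂[p,q] = [q] − [p].
As a 3×3 matrix over Z this has rank 2, with invariant factors (1,1).

Reading off H_k = ker ∂_k / im ∂_{k+1}:

  H_0: rank C_0 − rank ∂_1 = 3 − 2 = 1, and the invariant factors of ∂_1 are all 1, so H_0 ≅ Z.
  H_1: rank ker ∂_1 − rank ∂_2 = (3 − 2) − 0 = 1, and there is no ∂_2, so H_1 ≅ Z.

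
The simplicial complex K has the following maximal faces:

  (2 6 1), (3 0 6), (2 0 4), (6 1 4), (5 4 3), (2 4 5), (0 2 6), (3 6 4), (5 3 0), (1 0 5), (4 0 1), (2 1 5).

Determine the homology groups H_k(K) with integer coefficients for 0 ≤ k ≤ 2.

Fix the vertex order 0 < 1 < 2 < 3 < 4 < 5 < 6 and write every simplex with vertices in increasing order. Then dim K = 2 and the simplices of K are:

  0-simplices (7): [0], [1], [2], [3], [4], [5], [6]
  1-simplices (18): [0,1], [0,2], [0,3], [0,4], [0,5], [0,6], [1,2], [1,4], [1,5], [1,6], [2,4], [2,5], [2,6], [3,4], [3,5], [3,6], [4,5], [4,6]
  2-simplices (12): [0,1,4], [0,1,5], [0,2,4], [0,2,6], [0,3,5], [0,3,6], [1,2,5], [1,2,6], [1,4,6], [2,4,5], [3,4,5], [3,4,6]

so the chain groups are C_0 ≅ Z^7, C_1 ≅ Z^18, C_2 ≅ Z^12.

Boundary ∂_1: C_1 → C_0 sends each edge [p,q] (with p < q) to q − p.
This gives a 7×18 integer matrix of rank 6; reducing to Smith normal form yields diagonal entries (1,1,1,1,1,1).

∂_2: C_2 → C_1 acts by ∂[p,q,r] = [q,r] − [p,r] + [p,q]. For instance
  ∂[0,3,6] = [3,6] − [0,6] + [0,3],
  ∂[0,2,4] = [2,4] − [0,4] + [0,2].
The 18×12 boundary matrix has rank 12 and Smith normal form diag(1,1,1,1,1,1,1,1,1,1,1,2).

Now H_k = ker ∂_k / im ∂_{k+1}, so:

  H_0: rank C_0 − rank ∂_1 = 7 − 6 = 1, and the invariant factors of ∂_1 are all 1, so H_0 ≅ Z.
  H_1: rank ker ∂_1 − rank ∂_2 = (18 − 6) − 12 = 0, and ∂_2 has invariant factor 2 > 1, so H_1 ≅ Z/2.
  H_2: rank ker ∂_2 − rank ∂_3 = (12 − 12) − 0 = 0, and there is no ∂_3, so H_2 ≅ 0.

As a check, the Euler characteristic is 7 − 18 + 12 = 1, which agrees with 1 − 0 + 0 = 1.

H_0 ≅ Z,  H_1 ≅ Z/2,  H_2 = 0.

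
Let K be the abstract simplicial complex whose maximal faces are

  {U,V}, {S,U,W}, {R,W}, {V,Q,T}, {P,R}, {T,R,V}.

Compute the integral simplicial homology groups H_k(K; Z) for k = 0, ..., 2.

H_0 = Z,  H_1 = Z,  H_2 = 0.

Fix the vertex order P < Q < R < S < T < U < V < W and write every simplex with vertices in increasing order. Then dim K = 2 and the simplices of K are:

  0-simplices (8): P, Q, R, S, T, U, V, W
  1-simplices (11): PR, QT, QV, RT, RV, RW, SU, SW, TV, UV, UW
  2-simplices (3): QTV, RTV, SUW

giving chain groups C_0 ≅ Z^8, C_1 ≅ Z^11, C_2 ≅ Z^3.

Boundary ∂_1: C_1 → C_0 is given by ∂[p,q] = [q] − [p].
The resulting 8×11 matrix has rank 7, and its Smith normal form has invariant factors (1,1,1,1,1,1,1).

The boundary map ∂_2: C_2 → C_1 acts by ∂[p,q,r] = [q,r] − [p,r] + [p,q]. For instance
  ∂RTV = TV − RV + RT,
  ∂QTV = TV − QV + QT.
The 11×3 boundary matrix has rank 3 and Smith normal form diag(1,1,1).

Now H_k = ker ∂_k / im ∂_{k+1}, so:

  H_0: rank C_0 − rank ∂_1 = 8 − 7 = 1, and the invariant factors of ∂_1 are all 1, so H_0 ≅ Z.
  H_1: rank ker ∂_1 − rank ∂_2 = (11 − 7) − 3 = 1, and the invariant factors of ∂_2 are all 1, so H_1 ≅ Z.
  H_2: rank ker ∂_2 − rank ∂_3 = (3 − 3) − 0 = 0, and there is no ∂_3, so H_2 ≅ 0.

As a check, the Euler characteristic is 8 − 11 + 3 = 0, which agrees with 1 − 1 + 0 = 0.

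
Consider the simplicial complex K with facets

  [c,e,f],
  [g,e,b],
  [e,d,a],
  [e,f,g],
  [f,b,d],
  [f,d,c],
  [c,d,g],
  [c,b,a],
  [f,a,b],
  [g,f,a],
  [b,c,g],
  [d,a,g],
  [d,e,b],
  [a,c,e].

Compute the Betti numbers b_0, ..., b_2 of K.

b_0 = 1, b_1 = 2, b_2 = 1.

Order the vertices as a < b < c < d < e < f < g. Listing each simplex with vertices in this order, K has dimension 2 with simplices:

  0-simplices (7): a, b, c, d, e, f, g
  1-simplices (21): ab, ac, ad, ae, af, ag, bc, bd, be, bf, bg, cd, ce, cf, cg, de, df, dg, ef, eg, fg
  2-simplices (14): abc, abf, ace, ade, adg, afg, bcg, bde, bdf, beg, cdf, cdg, cef, efg

so the chain groups are C_0 ≅ Z^7, C_1 ≅ Z^21, C_2 ≅ Z^14.

∂_1: C_1 → C_0 sends each edge [p,q] (with p < q) to q − p. For instance
  ∂af = f − a.
The 7×21 boundary matrix has rank 6 and Smith normal form diag(1,1,1,1,1,1).

Boundary ∂_2: C_2 → C_1 sends each 2-simplex [p,q,r] to [q,r] − [p,r] + [p,q]. For instance
  ∂beg = eg − bg + be,
  ∂bde = de − be + bd.
The resulting 21×14 matrix has rank 13, and its Smith normal form has invariant factors (1,1,1,1,1,1,1,1,1,1,1,1,1).

From H_k ≅ ker(∂_k) / im(∂_{k+1}) we obtain:

  H_0: rank C_0 − rank ∂_1 = 7 − 6 = 1, and the invariant factors of ∂_1 are all 1, so H_0 = Z.
  H_1: rank ker ∂_1 − rank ∂_2 = (21 − 6) − 13 = 2, and the invariant factors of ∂_2 are all 1, so H_1 = Z^2.
  H_2: rank ker ∂_2 − rank ∂_3 = (14 − 13) − 0 = 1, and there is no ∂_3, so H_2 = Z.

As a check, the Euler characteristic is 7 − 21 + 14 = 0, which agrees with 1 − 2 + 1 = 0.

Hence the Betti numbers are b_0 = 1, b_1 = 2, b_2 = 1.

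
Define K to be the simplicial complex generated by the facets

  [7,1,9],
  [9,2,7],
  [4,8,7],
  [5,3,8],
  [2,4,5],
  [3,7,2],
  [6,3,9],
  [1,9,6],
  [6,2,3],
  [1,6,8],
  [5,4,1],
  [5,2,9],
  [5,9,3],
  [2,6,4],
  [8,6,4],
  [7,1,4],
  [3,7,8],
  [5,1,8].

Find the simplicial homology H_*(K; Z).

H_0 ≅ Z,  H_1 ≅ Z ⊕ Z/2,  H_2 = 0.

Take the total order 1 < 2 < 3 < 4 < 5 < 6 < 7 < 8 < 9 on the vertex set. Then K (dimension 2) consists of the simplices:

  0-simplices (9): [1], [2], [3], [4], [5], [6], [7], [8], [9]
  1-simplices (27): (27 of them)
  2-simplices (18): [1,4,5], [1,4,7], [1,5,8], [1,6,8], [1,6,9], [1,7,9], [2,3,6], [2,3,7], [2,4,5], [2,4,6], [2,5,9], [2,7,9], [3,5,8], [3,5,9], [3,6,9], [3,7,8], [4,6,8], [4,7,8]

so the chain groups are C_0 ≅ Z^9, C_1 ≅ Z^27, C_2 ≅ Z^18.

Boundary ∂_1: C_1 → C_0 sends each edge [p,q] (with p < q) to q − p.
This gives a 9×27 integer matrix of rank 8; reducing to Smith normal form yields diagonal entries (1,1,1,1,1,1,1,1).

∂_2: C_2 → C_1 maps a triangle to the signed sum of its edges. For instance
  ∂[2,4,6] = [4,6] − [2,6] + [2,4],
  ∂[4,6,8] = [6,8] − [4,8] + [4,6].
The resulting 27×18 matrix has rank 18, and its Smith normal form has invariant factors (1,1,1,1,1,1,1,1,1,1,1,1,1,1,1,1,1,2).

Computing H_k = (kernel of ∂_k) / (image of ∂_{k+1}):

  H_0: rank C_0 − rank ∂_1 = 9 − 8 = 1, and the invariant factors of ∂_1 are all 1, so H_0 ≅ Z.
  H_1: rank ker ∂_1 − rank ∂_2 = (27 − 8) − 18 = 1, and ∂_2 has invariant factor 2 > 1, so H_1 ≅ Z ⊕ Z/2.
  H_2: rank ker ∂_2 − rank ∂_3 = (18 − 18) − 0 = 0, and there is no ∂_3, so H_2 ≅ 0.

As a check, the Euler characteristic is 9 − 27 + 18 = 0, which agrees with 1 − 1 + 0 = 0.
(K is a triangulation of the Klein bottle.)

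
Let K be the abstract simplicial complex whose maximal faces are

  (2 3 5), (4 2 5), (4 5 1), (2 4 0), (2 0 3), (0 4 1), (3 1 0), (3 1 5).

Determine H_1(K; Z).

Order the vertices as 0 < 1 < 2 < 3 < 4 < 5. Listing each simplex with vertices in this order, K has dimension 2 with simplices:

  0-simplices (6): [0], [1], [2], [3], [4], [5]
  1-simplices (12): [0,1], [0,2], [0,3], [0,4], [1,3], [1,4], [1,5], [2,3], [2,4], [2,5], [3,5], [4,5]
  2-simplices (8): [0,1,3], [0,1,4], [0,2,3], [0,2,4], [1,3,5], [1,4,5], [2,3,5], [2,4,5]

so the chain groups are C_0 ≅ Z^6, C_1 ≅ Z^12, C_2 ≅ Z^8.

The boundary map ∂_1: C_1 → C_0 sends each edge [p,q] (with p < q) to q − p.
The resulting 6×12 matrix has rank 5, and its Smith normal form has invariant factors (1,1,1,1,1).

∂_2: C_2 → C_1 sends each 2-simplex [p,q,r] to [q,r] − [p,r] + [p,q]. For instance
  ∂[1,4,5] = [4,5] − [1,5] + [1,4],
  ∂[2,3,5] = [3,5] − [2,5] + [2,3].
As a 12×8 matrix over Z this has rank 7, with invariant factors (1,1,1,1,1,1,1).

Now H_k = ker ∂_k / im ∂_{k+1}, so:

  H_1: rank ker ∂_1 − rank ∂_2 = (12 − 5) − 7 = 0, and the invariant factors of ∂_2 are all 1, so H_1 = 0.

H_1 = 0.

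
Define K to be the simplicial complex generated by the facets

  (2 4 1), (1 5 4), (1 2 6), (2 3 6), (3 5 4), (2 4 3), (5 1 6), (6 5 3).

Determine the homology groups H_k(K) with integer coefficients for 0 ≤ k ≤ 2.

H_0 = Z,  H_1 = 0,  H_2 = Z.

Fix the vertex order 1 < 2 < 3 < 4 < 5 < 6 and write every simplex with vertices in increasing order. Then dim K = 2 and the simplices of K are:

  0-simplices (6): [1], [2], [3], [4], [5], [6]
  1-simplices (12): [1,2], [1,4], [1,5], [1,6], [2,3], [2,4], [2,6], [3,4], [3,5], [3,6], [4,5], [5,6]
  2-simplices (8): [1,2,4], [1,2,6], [1,4,5], [1,5,6], [2,3,4], [2,3,6], [3,4,5], [3,5,6]

giving chain groups C_0 ≅ Z^6, C_1 ≅ Z^12, C_2 ≅ Z^8.

The boundary map ∂_1: C_1 → C_0 maps an edge to its endpoints' difference, ∂[p,q] = q − p.
As a 6×12 matrix over Z this has rank 5, with invariant factors (1,1,1,1,1).

The boundary map ∂_2: C_2 → C_1 sends each 2-simplex [p,q,r] to [q,r] − [p,r] + [p,q]. For instance
  ∂[3,5,6] = [5,6] − [3,6] + [3,5],
  ∂[1,4,5] = [4,5] − [1,5] + [1,4].
The 12×8 boundary matrix has rank 7 and Smith normal form diag(1,1,1,1,1,1,1).

Now H_k = ker ∂_k / im ∂_{k+1}, so:

  H_0: rank C_0 − rank ∂_1 = 6 − 5 = 1, and the invariant factors of ∂_1 are all 1, so H_0 ≅ Z.
  H_1: rank ker ∂_1 − rank ∂_2 = (12 − 5) − 7 = 0, and the invariant factors of ∂_2 are all 1, so H_1 ≅ 0.
  H_2: rank ker ∂_2 − rank ∂_3 = (8 − 7) − 0 = 1, and there is no ∂_3, so H_2 ≅ Z.

(K is a triangulation of the 2-sphere S^2.)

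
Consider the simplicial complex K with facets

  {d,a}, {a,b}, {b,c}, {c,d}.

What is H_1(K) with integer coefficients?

Order the vertices as a < b < c < d. Listing each simplex with vertices in this order, K has dimension 1 with simplices:

  0-simplices (4): a, b, c, d
  1-simplices (4): ab, ad, bc, cd

Hence C_0 ≅ Z^4, C_1 ≅ Z^4.

The boundary map ∂_1: C_1 → C_0 sends each edge [p,q] (with p < q) to q − p.
This gives a 4×4 integer matrix of rank 3; reducing to Smith normal form yields diagonal entries (1,1,1).

Reading off H_k = ker ∂_k / im ∂_{k+1}:

  H_1: rank ker ∂_1 − rank ∂_2 = (4 − 3) − 0 = 1, and there is no ∂_2, so H_1 = Z.

(K is a triangulation of the circle S^1.)

H_1 ≅ Z.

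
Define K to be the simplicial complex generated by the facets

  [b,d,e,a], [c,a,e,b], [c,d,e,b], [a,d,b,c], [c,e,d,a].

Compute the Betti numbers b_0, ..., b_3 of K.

Fix the vertex order a < b < c < d < e and write every simplex with vertices in increasing order. Then dim K = 3 and the simplices of K are:

  0-simplices (5): a, b, c, d, e
  1-simplices (10): ab, ac, ad, ae, bc, bd, be, cd, ce, de
  2-simplices (10): abc, abd, abe, acd, ace, ade, bcd, bce, bde, cde
  3-simplices (5): abcd, abce, abde, acde, bcde

so the chain groups are C_0 ≅ Z^5, C_1 ≅ Z^10, C_2 ≅ Z^10, C_3 ≅ Z^5.

Boundary ∂_1: C_1 → C_0 is given by ∂[p,q] = [q] − [p].
The 5×10 boundary matrix has rank 4 and Smith normal form diag(1,1,1,1).

The boundary map ∂_2: C_2 → C_1 sends each 2-simplex [p,q,r] to [q,r] − [p,r] + [p,q]. For instance
  ∂abc = bc − ac + ab,
  ∂acd = cd − ad + ac.
The resulting 10×10 matrix has rank 6, and its Smith normal form has invariant factors (1,1,1,1,1,1).

The boundary map ∂_3: C_3 → C_2 sends each 3-simplex σ to the alternating sum Σ_i (−1)^i (σ with its i-th vertex removed). For instance
  ∂bcde = cde − bde + bce − bcd,
  ∂abcd = bcd − acd + abd − abc.
The resulting 10×5 matrix has rank 4, and its Smith normal form has invariant factors (1,1,1,1).

Computing H_k = (kernel of ∂_k) / (image of ∂_{k+1}):

  H_0: rank C_0 − rank ∂_1 = 5 − 4 = 1, and the invariant factors of ∂_1 are all 1, so H_0 ≅ Z.
  H_1: rank ker ∂_1 − rank ∂_2 = (10 − 4) − 6 = 0, and the invariant factors of ∂_2 are all 1, so H_1 ≅ 0.
  H_2: rank ker ∂_2 − rank ∂_3 = (10 − 6) − 4 = 0, and the invariant factors of ∂_3 are all 1, so H_2 ≅ 0.
  H_3: rank ker ∂_3 − rank ∂_4 = (5 − 4) − 0 = 1, and there is no ∂_4, so H_3 ≅ Z.

As a check, the Euler characteristic is 5 − 10 + 10 − 5 = 0, which agrees with 1 − 0 + 0 − 1 = 0.

Hence the Betti numbers are b_0 = 1, b_1 = 0, b_2 = 0, b_3 = 1.

b_0 = 1, b_1 = 0, b_2 = 0, b_3 = 1.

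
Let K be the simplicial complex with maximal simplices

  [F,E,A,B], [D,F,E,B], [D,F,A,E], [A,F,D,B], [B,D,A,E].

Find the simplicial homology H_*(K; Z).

H_0 ≅ Z,  H_1 = 0,  H_2 = 0,  H_3 ≅ Z.

Fix the vertex order A < B < D < E < F and write every simplex with vertices in increasing order. Then dim K = 3 and the simplices of K are:

  0-simplices (5): A, B, D, E, F
  1-simplices (10): AB, AD, AE, AF, BD, BE, BF, DE, DF, EF
  2-simplices (10): ABD, ABE, ABF, ADE, ADF, AEF, BDE, BDF, BEF, DEF
  3-simplices (5): ABDE, ABDF, ABEF, ADEF, BDEF

so the chain groups are C_0 ≅ Z^5, C_1 ≅ Z^10, C_2 ≅ Z^10, C_3 ≅ Z^5.

Boundary ∂_1: C_1 → C_0 is given by ∂[p,q] = [q] − [p].
The resulting 5×10 matrix has rank 4, and its Smith normal form has invariant factors (1,1,1,1).

∂_2: C_2 → C_1 acts by ∂[p,q,r] = [q,r] − [p,r] + [p,q]. For instance
  ∂BDE = DE − BE + BD,
  ∂ABE = BE − AE + AB.
This gives a 10×10 integer matrix of rank 6; reducing to Smith normal form yields diagonal entries (1,1,1,1,1,1).

∂_3: C_3 → C_2 sends each 3-simplex σ to the alternating sum Σ_i (−1)^i (σ with its i-th vertex removed). For instance
  ∂ADEF = DEF − AEF + ADF − ADE,
  ∂ABEF = BEF − AEF + ABF − ABE.
As a 10×5 matrix over Z this has rank 4, with invariant factors (1,1,1,1).

Computing H_k = (kernel of ∂_k) / (image of ∂_{k+1}):

  H_0: rank C_0 − rank ∂_1 = 5 − 4 = 1, and the invariant factors of ∂_1 are all 1, so H_0 = Z.
  H_1: rank ker ∂_1 − rank ∂_2 = (10 − 4) − 6 = 0, and the invariant factors of ∂_2 are all 1, so H_1 = 0.
  H_2: rank ker ∂_2 − rank ∂_3 = (10 − 6) − 4 = 0, and the invariant factors of ∂_3 are all 1, so H_2 = 0.
  H_3: rank ker ∂_3 − rank ∂_4 = (5 − 4) − 0 = 1, and there is no ∂_4, so H_3 = Z.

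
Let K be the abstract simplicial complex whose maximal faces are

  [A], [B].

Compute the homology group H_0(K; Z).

We work with the vertex ordering A < B. The simplices of K, each written with vertices in increasing order, are:

  0-simplices (2): A, B

Hence C_0 ≅ Z^2.

Reading off H_k = ker ∂_k / im ∂_{k+1}:

  H_0: rank C_0 − rank ∂_1 = 2 − 0 = 2, and there is no ∂_1, so H_0 ≅ Z^2.

H_0 = Z^2.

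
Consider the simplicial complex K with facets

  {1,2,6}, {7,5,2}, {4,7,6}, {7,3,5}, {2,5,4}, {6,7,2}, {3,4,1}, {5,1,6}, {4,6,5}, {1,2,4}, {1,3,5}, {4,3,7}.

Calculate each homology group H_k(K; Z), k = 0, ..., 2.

We work with the vertex ordering 1 < 2 < 3 < 4 < 5 < 6 < 7. The simplices of K, each written with vertices in increasing order, are:

  0-simplices (7): [1], [2], [3], [4], [5], [6], [7]
  1-simplices (18): [1,2], [1,3], [1,4], [1,5], [1,6], [2,4], [2,5], [2,6], [2,7], [3,4], [3,5], [3,7], [4,5], [4,6], [4,7], [5,6], [5,7], [6,7]
  2-simplices (12): [1,2,4], [1,2,6], [1,3,4], [1,3,5], [1,5,6], [2,4,5], [2,5,7], [2,6,7], [3,4,7], [3,5,7], [4,5,6], [4,6,7]

giving chain groups C_0 ≅ Z^7, C_1 ≅ Z^18, C_2 ≅ Z^12.

Boundary ∂_1: C_1 → C_0 sends each edge [p,q] (with p < q) to q − p. For instance
  ∂[5,6] = [6] − [5].
As a 7×18 matrix over Z this has rank 6, with invariant factors (1,1,1,1,1,1).

∂_2: C_2 → C_1 sends each 2-simplex [p,q,r] to [q,r] − [p,r] + [p,q]. For instance
  ∂[3,5,7] = [5,7] − [3,7] + [3,5],
  ∂[2,4,5] = [4,5] − [2,5] + [2,4].
As a 18×12 matrix over Z this has rank 12, with invariant factors (1,1,1,1,1,1,1,1,1,1,1,2).

Computing H_k = (kernel of ∂_k) / (image of ∂_{k+1}):

  H_0: rank C_0 − rank ∂_1 = 7 − 6 = 1, and the invariant factors of ∂_1 are all 1, so H_0 ≅ Z.
  H_1: rank ker ∂_1 − rank ∂_2 = (18 − 6) − 12 = 0, and ∂_2 has invariant factor 2 > 1, so H_1 ≅ Z_2.
  H_2: rank ker ∂_2 − rank ∂_3 = (12 − 12) − 0 = 0, and there is no ∂_3, so H_2 ≅ 0.

H_0 ≅ Z,  H_1 ≅ Z_2,  H_2 = 0.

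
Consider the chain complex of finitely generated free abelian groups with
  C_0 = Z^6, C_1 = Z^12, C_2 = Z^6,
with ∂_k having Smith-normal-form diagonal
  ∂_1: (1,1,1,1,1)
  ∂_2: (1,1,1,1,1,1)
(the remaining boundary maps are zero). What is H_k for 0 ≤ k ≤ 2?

H_0: b_0 = 6 − 0 − 5 = 1; torsion from ∂_1 factors > 1: none. So H_0 ≅ Z.
H_1: b_1 = 12 − 5 − 6 = 1; torsion from ∂_2 factors > 1: none. So H_1 ≅ Z.
H_2: b_2 = 6 − 6 − 0 = 0; torsion from ∂_3 factors > 1: none. So H_2 ≅ 0.

H_0 ≅ Z,  H_1 ≅ Z,  H_2 = 0.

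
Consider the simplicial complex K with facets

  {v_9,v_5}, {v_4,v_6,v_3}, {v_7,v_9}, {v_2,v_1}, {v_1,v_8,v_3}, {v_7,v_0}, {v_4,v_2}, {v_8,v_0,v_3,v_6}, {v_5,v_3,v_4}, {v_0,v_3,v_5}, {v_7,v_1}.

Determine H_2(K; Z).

H_2 = 0.

Order the vertices as v_0 < v_1 < v_2 < v_3 < v_4 < v_5 < v_6 < v_7 < v_8 < v_9. Listing each simplex with vertices in this order, K has dimension 3 with simplices:

  0-simplices (10): [v_0], [v_1], [v_2], [v_3], [v_4], [v_5], [v_6], [v_7], [v_8], [v_9]
  1-simplices (19): (19 of them)
  2-simplices (8): [v_0,v_3,v_5], [v_0,v_3,v_6], [v_0,v_3,v_8], [v_0,v_6,v_8], [v_1,v_3,v_8], [v_3,v_4,v_5], [v_3,v_4,v_6], [v_3,v_6,v_8]
  3-simplices (1): [v_0,v_3,v_6,v_8]

so the chain groups are C_0 ≅ Z^10, C_1 ≅ Z^19, C_2 ≅ Z^8, C_3 ≅ Z^1.

∂_1: C_1 → C_0 maps an edge to its endpoints' difference, ∂[p,q] = q − p.
As a 10×19 matrix over Z this has rank 9, with invariant factors (1,1,1,1,1,1,1,1,1).

The boundary map ∂_2: C_2 → C_1 maps a triangle to the signed sum of its edges. For instance
  ∂[v_0,v_3,v_8] = [v_3,v_8] − [v_0,v_8] + [v_0,v_3],
  ∂[v_0,v_3,v_5] = [v_3,v_5] − [v_0,v_5] + [v_0,v_3].
As a 19×8 matrix over Z this has rank 7, with invariant factors (1,1,1,1,1,1,1).

∂_3: C_3 → C_2 sends each 3-simplex σ to the alternating sum Σ_i (−1)^i (σ with its i-th vertex removed). For instance
  ∂[v_0,v_3,v_6,v_8] = [v_3,v_6,v_8] − [v_0,v_6,v_8] + [v_0,v_3,v_8] − [v_0,v_3,v_6].
The 8×1 boundary matrix has rank 1 and Smith normal form diag(1).

Now H_k = ker ∂_k / im ∂_{k+1}, so:

  H_2: rank ker ∂_2 − rank ∂_3 = (8 − 7) − 1 = 0, and the invariant factors of ∂_3 are all 1, so H_2 ≅ 0.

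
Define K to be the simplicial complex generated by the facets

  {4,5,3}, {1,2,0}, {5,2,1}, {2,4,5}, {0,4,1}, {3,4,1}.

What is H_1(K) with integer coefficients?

Fix the vertex order 0 < 1 < 2 < 3 < 4 < 5 and write every simplex with vertices in increasing order. Then dim K = 2 and the simplices of K are:

  0-simplices (6): [0], [1], [2], [3], [4], [5]
  1-simplices (12): [0,1], [0,2], [0,4], [1,2], [1,3], [1,4], [1,5], [2,4], [2,5], [3,4], [3,5], [4,5]
  2-simplices (6): [0,1,2], [0,1,4], [1,2,5], [1,3,4], [2,4,5], [3,4,5]

giving chain groups C_0 ≅ Z^6, C_1 ≅ Z^12, C_2 ≅ Z^6.

∂_1: C_1 → C_0 is given by ∂[p,q] = [q] − [p].
As a 6×12 matrix over Z this has rank 5, with invariant factors (1,1,1,1,1).

Boundary ∂_2: C_2 → C_1 acts by ∂[p,q,r] = [q,r] − [p,r] + [p,q]. For instance
  ∂[0,1,2] = [1,2] − [0,2] + [0,1],
  ∂[3,4,5] = [4,5] − [3,5] + [3,4].
This gives a 12×6 integer matrix of rank 6; reducing to Smith normal form yields diagonal entries (1,1,1,1,1,1).

From H_k ≅ ker(∂_k) / im(∂_{k+1}) we obtain:

  H_1: rank ker ∂_1 − rank ∂_2 = (12 − 5) − 6 = 1, and the invariant factors of ∂_2 are all 1, so H_1 ≅ Z.

(K is a triangulation of the cylinder S^1 x I.)

H_1 = Z.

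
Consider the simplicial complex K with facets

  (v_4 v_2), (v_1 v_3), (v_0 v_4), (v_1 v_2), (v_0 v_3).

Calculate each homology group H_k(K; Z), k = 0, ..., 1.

Fix the vertex order v_0 < v_1 < v_2 < v_3 < v_4 and write every simplex with vertices in increasing order. Then dim K = 1 and the simplices of K are:

  0-simplices (5): [v_0], [v_1], [v_2], [v_3], [v_4]
  1-simplices (5): [v_0,v_3], [v_0,v_4], [v_1,v_2], [v_1,v_3], [v_2,v_4]

Hence C_0 ≅ Z^5, C_1 ≅ Z^5.

∂_1: C_1 → C_0 maps an edge to its endpoints' difference, ∂[p,q] = q − p.
The 5×5 boundary matrix has rank 4 and Smith normal form diag(1,1,1,1).

Reading off H_k = ker ∂_k / im ∂_{k+1}:

  H_0: rank C_0 − rank ∂_1 = 5 − 4 = 1, and the invariant factors of ∂_1 are all 1, so H_0 = Z.
  H_1: rank ker ∂_1 − rank ∂_2 = (5 − 4) − 0 = 1, and there is no ∂_2, so H_1 = Z.

As a check, the Euler characteristic is 5 − 5 = 0, which agrees with 1 − 1 = 0.

H_0 = Z,  H_1 = Z.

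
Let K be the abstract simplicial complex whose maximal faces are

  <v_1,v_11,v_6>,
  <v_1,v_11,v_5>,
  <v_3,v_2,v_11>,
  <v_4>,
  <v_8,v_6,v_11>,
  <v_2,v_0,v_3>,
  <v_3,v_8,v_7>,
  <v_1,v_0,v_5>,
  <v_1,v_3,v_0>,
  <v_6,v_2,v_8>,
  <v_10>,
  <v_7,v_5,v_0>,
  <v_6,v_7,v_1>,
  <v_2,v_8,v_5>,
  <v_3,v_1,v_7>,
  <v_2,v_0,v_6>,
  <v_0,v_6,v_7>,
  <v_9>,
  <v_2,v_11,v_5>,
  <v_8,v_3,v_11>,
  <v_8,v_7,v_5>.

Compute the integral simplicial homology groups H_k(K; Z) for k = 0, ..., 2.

Take the total order v_0 < v_1 < v_2 < v_3 < v_4 < v_5 < v_6 < v_7 < v_8 < v_9 < v_10 < v_11 on the vertex set. Then K (dimension 2) consists of the simplices:

  0-simplices (12): [v_0], [v_1], [v_2], [v_3], [v_4], [v_5], [v_6], [v_7], [v_8], [v_9], [v_10], [v_11]
  1-simplices (27): (27 of them)
  2-simplices (18): (18 of them)

giving chain groups C_0 ≅ Z^12, C_1 ≅ Z^27, C_2 ≅ Z^18.

The boundary map ∂_1: C_1 → C_0 sends each edge [p,q] (with p < q) to q − p.
The resulting 12×27 matrix has rank 8, and its Smith normal form has invariant factors (1,1,1,1,1,1,1,1).

∂_2: C_2 → C_1 maps a triangle to the signed sum of its edges. For instance
  ∂[v_2,v_5,v_8] = [v_5,v_8] − [v_2,v_8] + [v_2,v_5],
  ∂[v_0,v_6,v_7] = [v_6,v_7] − [v_0,v_7] + [v_0,v_6].
As a 27×18 matrix over Z this has rank 18, with invariant factors (1,1,1,1,1,1,1,1,1,1,1,1,1,1,1,1,1,2).

Now H_k = ker ∂_k / im ∂_{k+1}, so:

  H_0: rank C_0 − rank ∂_1 = 12 − 8 = 4, and the invariant factors of ∂_1 are all 1, so H_0 = Z^4.
  H_1: rank ker ∂_1 − rank ∂_2 = (27 − 8) − 18 = 1, and ∂_2 has invariant factor 2 > 1, so H_1 = Z ⊕ Z/2.
  H_2: rank ker ∂_2 − rank ∂_3 = (18 − 18) − 0 = 0, and there is no ∂_3, so H_2 = 0.

As a check, the Euler characteristic is 12 − 27 + 18 = 3, which agrees with 4 − 1 + 0 = 3.

H_0 ≅ Z^4,  H_1 ≅ Z ⊕ Z/2,  H_2 = 0.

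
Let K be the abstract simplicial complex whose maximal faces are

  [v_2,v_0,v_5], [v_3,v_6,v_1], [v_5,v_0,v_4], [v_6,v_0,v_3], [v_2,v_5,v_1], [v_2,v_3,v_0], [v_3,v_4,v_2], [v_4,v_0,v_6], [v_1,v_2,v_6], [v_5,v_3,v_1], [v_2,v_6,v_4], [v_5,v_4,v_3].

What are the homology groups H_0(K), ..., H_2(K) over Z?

H_0 ≅ Z,  H_1 ≅ Z/2,  H_2 = 0.

Fix the vertex order v_0 < v_1 < v_2 < v_3 < v_4 < v_5 < v_6 and write every simplex with vertices in increasing order. Then dim K = 2 and the simplices of K are:

  0-simplices (7): [v_0], [v_1], [v_2], [v_3], [v_4], [v_5], [v_6]
  1-simplices (18): (18 of them)
  2-simplices (12): (12 of them)

so the chain groups are C_0 ≅ Z^7, C_1 ≅ Z^18, C_2 ≅ Z^12.

The boundary map ∂_1: C_1 → C_0 sends each edge [p,q] (with p < q) to q − p. For instance
  ∂[v_0,v_3] = [v_3] − [v_0].
This gives a 7×18 integer matrix of rank 6; reducing to Smith normal form yields diagonal entries (1,1,1,1,1,1).

The boundary map ∂_2: C_2 → C_1 maps a triangle to the signed sum of its edges. For instance
  ∂[v_0,v_2,v_5] = [v_2,v_5] − [v_0,v_5] + [v_0,v_2],
  ∂[v_1,v_2,v_5] = [v_2,v_5] − [v_1,v_5] + [v_1,v_2].
The 18×12 boundary matrix has rank 12 and Smith normal form diag(1,1,1,1,1,1,1,1,1,1,1,2).

Computing H_k = (kernel of ∂_k) / (image of ∂_{k+1}):

  H_0: rank C_0 − rank ∂_1 = 7 − 6 = 1, and the invariant factors of ∂_1 are all 1, so H_0 ≅ Z.
  H_1: rank ker ∂_1 − rank ∂_2 = (18 − 6) − 12 = 0, and ∂_2 has invariant factor 2 > 1, so H_1 ≅ Z/2.
  H_2: rank ker ∂_2 − rank ∂_3 = (12 − 12) − 0 = 0, and there is no ∂_3, so H_2 ≅ 0.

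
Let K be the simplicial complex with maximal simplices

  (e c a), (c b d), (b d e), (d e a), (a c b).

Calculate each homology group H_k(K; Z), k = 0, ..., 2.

Order the vertices as a < b < c < d < e. Listing each simplex with vertices in this order, K has dimension 2 with simplices:

  0-simplices (5): a, b, c, d, e
  1-simplices (10): ab, ac, ad, ae, bc, bd, be, cd, ce, de
  2-simplices (5): abc, ace, ade, bcd, bde

so the chain groups are C_0 ≅ Z^5, C_1 ≅ Z^10, C_2 ≅ Z^5.

Boundary ∂_1: C_1 → C_0 maps an edge to its endpoints' difference, ∂[p,q] = q − p.
The 5×10 boundary matrix has rank 4 and Smith normal form diag(1,1,1,1).

The boundary map ∂_2: C_2 → C_1 sends each 2-simplex [p,q,r] to [q,r] − [p,r] + [p,q]. For instance
  ∂bcd = cd − bd + bc,
  ∂abc = bc − ac + ab.
As a 10×5 matrix over Z this has rank 5, with invariant factors (1,1,1,1,1).

Computing H_k = (kernel of ∂_k) / (image of ∂_{k+1}):

  H_0: rank C_0 − rank ∂_1 = 5 − 4 = 1, and the invariant factors of ∂_1 are all 1, so H_0 = Z.
  H_1: rank ker ∂_1 − rank ∂_2 = (10 − 4) − 5 = 1, and the invariant factors of ∂_2 are all 1, so H_1 = Z.
  H_2: rank ker ∂_2 − rank ∂_3 = (5 − 5) − 0 = 0, and there is no ∂_3, so H_2 = 0.

H_0 = Z,  H_1 = Z,  H_2 = 0.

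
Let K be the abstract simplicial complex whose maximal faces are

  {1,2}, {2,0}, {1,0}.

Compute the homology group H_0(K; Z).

H_0 = Z.

Take the total order 0 < 1 < 2 on the vertex set. Then K (dimension 1) consists of the simplices:

  0-simplices (3): [0], [1], [2]
  1-simplices (3): [0,1], [0,2], [1,2]

giving chain groups C_0 ≅ Z^3, C_1 ≅ Z^3.

The boundary map ∂_1: C_1 → C_0 is given by ∂[p,q] = [q] − [p]. For instance
  ∂[1,2] = [2] − [1].
As a 3×3 matrix over Z this has rank 2, with invariant factors (1,1).

From H_k ≅ ker(∂_k) / im(∂_{k+1}) we obtain:

  H_0: rank C_0 − rank ∂_1 = 3 − 2 = 1, and the invariant factors of ∂_1 are all 1, so H_0 ≅ Z.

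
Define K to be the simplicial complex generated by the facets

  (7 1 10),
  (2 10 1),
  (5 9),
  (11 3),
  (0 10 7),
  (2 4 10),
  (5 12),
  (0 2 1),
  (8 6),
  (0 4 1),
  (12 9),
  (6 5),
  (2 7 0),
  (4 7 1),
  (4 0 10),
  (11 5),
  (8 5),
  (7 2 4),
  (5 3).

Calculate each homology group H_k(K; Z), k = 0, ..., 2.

H_0 = Z^2,  H_1 = Z^3 ⊕ Z_2,  H_2 = 0.

We work with the vertex ordering 0 < 1 < 2 < 3 < 4 < 5 < 6 < 7 < 8 < 9 < 10 < 11 < 12. The simplices of K, each written with vertices in increasing order, are:

  0-simplices (13): [0], [1], [2], [3], [4], [5], [6], [7], [8], [9], [10], [11], [12]
  1-simplices (24): (24 of them)
  2-simplices (10): [0,1,2], [0,1,4], [0,2,7], [0,4,10], [0,7,10], [1,2,10], [1,4,7], [1,7,10], [2,4,7], [2,4,10]

so the chain groups are C_0 ≅ Z^13, C_1 ≅ Z^24, C_2 ≅ Z^10.

∂_1: C_1 → C_0 maps an edge to its endpoints' difference, ∂[p,q] = q − p. For instance
  ∂[4,7] = [7] − [4].
This gives a 13×24 integer matrix of rank 11; reducing to Smith normal form yields diagonal entries (1,1,1,1,1,1,1,1,1,1,1).

The boundary map ∂_2: C_2 → C_1 maps a triangle to the signed sum of its edges. For instance
  ∂[1,4,7] = [4,7] − [1,7] + [1,4],
  ∂[0,4,10] = [4,10] − [0,10] + [0,4].
The resulting 24×10 matrix has rank 10, and its Smith normal form has invariant factors (1,1,1,1,1,1,1,1,1,2).

Computing H_k = (kernel of ∂_k) / (image of ∂_{k+1}):

  H_0: rank C_0 − rank ∂_1 = 13 − 11 = 2, and the invariant factors of ∂_1 are all 1, so H_0 ≅ Z^2.
  H_1: rank ker ∂_1 − rank ∂_2 = (24 − 11) − 10 = 3, and ∂_2 has invariant factor 2 > 1, so H_1 ≅ Z^3 ⊕ Z_2.
  H_2: rank ker ∂_2 − rank ∂_3 = (10 − 10) − 0 = 0, and there is no ∂_3, so H_2 ≅ 0.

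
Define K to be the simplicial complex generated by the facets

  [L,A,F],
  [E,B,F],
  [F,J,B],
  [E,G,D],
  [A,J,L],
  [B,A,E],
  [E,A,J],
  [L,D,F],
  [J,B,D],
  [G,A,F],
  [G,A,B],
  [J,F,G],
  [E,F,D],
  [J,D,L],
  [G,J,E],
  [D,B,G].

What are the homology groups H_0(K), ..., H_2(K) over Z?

We work with the vertex ordering A < B < D < E < F < G < J < L. The simplices of K, each written with vertices in increasing order, are:

  0-simplices (8): A, B, D, E, F, G, J, L
  1-simplices (24): AB, AE, AF, AG, AJ, AL, BD, BE, BF, BG, BJ, DE, DF, DG, DJ, DL, EF, EG, EJ, FG, FJ, FL, GJ, JL
  2-simplices (16): ABE, ABG, AEJ, AFG, AFL, AJL, BDG, BDJ, BEF, BFJ, DEF, DEG, DFL, DJL, EGJ, FGJ

Hence C_0 ≅ Z^8, C_1 ≅ Z^24, C_2 ≅ Z^16.

Boundary ∂_1: C_1 → C_0 is given by ∂[p,q] = [q] − [p]. For instance
  ∂AL = L − A.
The resulting 8×24 matrix has rank 7, and its Smith normal form has invariant factors (1,1,1,1,1,1,1).

Boundary ∂_2: C_2 → C_1 sends each 2-simplex [p,q,r] to [q,r] − [p,r] + [p,q]. For instance
  ∂AFG = FG − AG + AF,
  ∂AEJ = EJ − AJ + AE.
The 24×16 boundary matrix has rank 15 and Smith normal form diag(1,1,1,1,1,1,1,1,1,1,1,1,1,1,1).

Now H_k = ker ∂_k / im ∂_{k+1}, so:

  H_0: rank C_0 − rank ∂_1 = 8 − 7 = 1, and the invariant factors of ∂_1 are all 1, so H_0 ≅ Z.
  H_1: rank ker ∂_1 − rank ∂_2 = (24 − 7) − 15 = 2, and the invariant factors of ∂_2 are all 1, so H_1 ≅ Z^2.
  H_2: rank ker ∂_2 − rank ∂_3 = (16 − 15) − 0 = 1, and there is no ∂_3, so H_2 ≅ Z.

As a check, the Euler characteristic is 8 − 24 + 16 = 0, which agrees with 1 − 2 + 1 = 0.

H_0 ≅ Z,  H_1 ≅ Z^2,  H_2 ≅ Z.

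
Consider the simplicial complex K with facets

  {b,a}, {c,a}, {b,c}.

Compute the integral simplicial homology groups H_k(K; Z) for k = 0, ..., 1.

Take the total order a < b < c on the vertex set. Then K (dimension 1) consists of the simplices:

  0-simplices (3): a, b, c
  1-simplices (3): ab, ac, bc

giving chain groups C_0 ≅ Z^3, C_1 ≅ Z^3.

Boundary ∂_1: C_1 → C_0 is given by ∂[p,q] = [q] − [p]. For instance
  ∂ab = b − a.
The resulting 3×3 matrix has rank 2, and its Smith normal form has invariant factors (1,1).

From H_k ≅ ker(∂_k) / im(∂_{k+1}) we obtain:

  H_0: rank C_0 − rank ∂_1 = 3 − 2 = 1, and the invariant factors of ∂_1 are all 1, so H_0 = Z.
  H_1: rank ker ∂_1 − rank ∂_2 = (3 − 2) − 0 = 1, and there is no ∂_2, so H_1 = Z.

H_0 ≅ Z,  H_1 ≅ Z.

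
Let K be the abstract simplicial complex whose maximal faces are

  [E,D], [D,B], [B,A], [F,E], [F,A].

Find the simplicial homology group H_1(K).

We work with the vertex ordering A < B < D < E < F. The simplices of K, each written with vertices in increasing order, are:

  0-simplices (5): A, B, D, E, F
  1-simplices (5): AB, AF, BD, DE, EF

so the chain groups are C_0 ≅ Z^5, C_1 ≅ Z^5.

The boundary map ∂_1: C_1 → C_0 maps an edge to its endpoints' difference, ∂[p,q] = q − p. For instance
  ∂EF = F − E.
The resulting 5×5 matrix has rank 4, and its Smith normal form has invariant factors (1,1,1,1).

From H_k ≅ ker(∂_k) / im(∂_{k+1}) we obtain:

  H_1: rank ker ∂_1 − rank ∂_2 = (5 − 4) − 0 = 1, and there is no ∂_2, so H_1 = Z.

H_1 = Z.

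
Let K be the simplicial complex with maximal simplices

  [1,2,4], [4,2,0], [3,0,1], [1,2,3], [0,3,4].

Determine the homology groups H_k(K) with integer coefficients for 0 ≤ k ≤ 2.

We work with the vertex ordering 0 < 1 < 2 < 3 < 4. The simplices of K, each written with vertices in increasing order, are:

  0-simplices (5): [0], [1], [2], [3], [4]
  1-simplices (10): [0,1], [0,2], [0,3], [0,4], [1,2], [1,3], [1,4], [2,3], [2,4], [3,4]
  2-simplices (5): [0,1,3], [0,2,4], [0,3,4], [1,2,3], [1,2,4]

so the chain groups are C_0 ≅ Z^5, C_1 ≅ Z^10, C_2 ≅ Z^5.

Boundary ∂_1: C_1 → C_0 sends each edge [p,q] (with p < q) to q − p.
The resulting 5×10 matrix has rank 4, and its Smith normal form has invariant factors (1,1,1,1).

∂_2: C_2 → C_1 acts by ∂[p,q,r] = [q,r] − [p,r] + [p,q]. For instance
  ∂[0,2,4] = [2,4] − [0,4] + [0,2],
  ∂[0,1,3] = [1,3] − [0,3] + [0,1].
This gives a 10×5 integer matrix of rank 5; reducing to Smith normal form yields diagonal entries (1,1,1,1,1).

Computing H_k = (kernel of ∂_k) / (image of ∂_{k+1}):

  H_0: rank C_0 − rank ∂_1 = 5 − 4 = 1, and the invariant factors of ∂_1 are all 1, so H_0 ≅ Z.
  H_1: rank ker ∂_1 − rank ∂_2 = (10 − 4) − 5 = 1, and the invariant factors of ∂_2 are all 1, so H_1 ≅ Z.
  H_2: rank ker ∂_2 − rank ∂_3 = (5 − 5) − 0 = 0, and there is no ∂_3, so H_2 ≅ 0.

As a check, the Euler characteristic is 5 − 10 + 5 = 0, which agrees with 1 − 1 + 0 = 0.

H_0 = Z,  H_1 = Z,  H_2 = 0.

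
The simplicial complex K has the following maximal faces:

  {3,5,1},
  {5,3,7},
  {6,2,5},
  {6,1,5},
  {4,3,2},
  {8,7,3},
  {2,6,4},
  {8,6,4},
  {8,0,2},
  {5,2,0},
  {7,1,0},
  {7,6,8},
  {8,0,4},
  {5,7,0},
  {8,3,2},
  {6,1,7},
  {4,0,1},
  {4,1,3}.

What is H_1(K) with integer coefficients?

K has 9 vertices, 27 edges, 18 triangles.
rank ∂_1 = 8, rank ∂_2 = 18 ⇒ b_1 = 27 − 8 − 18 = 1; ∂_2 has invariant factor(s) [2] giving torsion. So H_1 ≅ Z × Z/2.

H_1 ≅ Z × Z/2.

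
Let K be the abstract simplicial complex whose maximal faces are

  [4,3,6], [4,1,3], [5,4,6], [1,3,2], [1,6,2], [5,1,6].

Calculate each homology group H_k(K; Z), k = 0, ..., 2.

H_0 = Z,  H_1 = Z,  H_2 = 0.

K has 6 vertices, 12 edges, 6 triangles.
rank ∂_0 = 0, rank ∂_1 = 5 ⇒ b_0 = 6 − 0 − 5 = 1; all invariant factors of ∂_1 are 1 so no torsion. So H_0 = Z.
rank ∂_1 = 5, rank ∂_2 = 6 ⇒ b_1 = 12 − 5 − 6 = 1; all invariant factors of ∂_2 are 1 so no torsion. So H_1 = Z.
rank ∂_2 = 6, rank ∂_3 = 0 ⇒ b_2 = 6 − 6 − 0 = 0. So H_2 = 0.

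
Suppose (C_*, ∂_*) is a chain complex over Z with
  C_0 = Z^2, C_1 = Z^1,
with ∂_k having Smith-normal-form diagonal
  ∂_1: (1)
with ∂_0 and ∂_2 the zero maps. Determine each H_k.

H_0 ≅ Z,  H_1 = 0.

H_0: b_0 = 2 − 0 − 1 = 1; torsion from ∂_1 factors > 1: none. So H_0 ≅ Z.
H_1: b_1 = 1 − 1 − 0 = 0; torsion from ∂_2 factors > 1: none. So H_1 ≅ 0.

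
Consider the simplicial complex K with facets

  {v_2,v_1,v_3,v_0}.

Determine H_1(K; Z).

H_1 ≅ 0.

Fix the vertex order v_0 < v_1 < v_2 < v_3 and write every simplex with vertices in increasing order. Then dim K = 3 and the simplices of K are:

  0-simplices (4): [v_0], [v_1], [v_2], [v_3]
  1-simplices (6): [v_0,v_1], [v_0,v_2], [v_0,v_3], [v_1,v_2], [v_1,v_3], [v_2,v_3]
  2-simplices (4): [v_0,v_1,v_2], [v_0,v_1,v_3], [v_0,v_2,v_3], [v_1,v_2,v_3]
  3-simplices (1): [v_0,v_1,v_2,v_3]

so the chain groups are C_0 ≅ Z^4, C_1 ≅ Z^6, C_2 ≅ Z^4, C_3 ≅ Z^1.

The boundary map ∂_1: C_1 → C_0 is given by ∂[p,q] = [q] − [p]. For instance
  ∂[v_1,v_3] = [v_3] − [v_1].
As a 4×6 matrix over Z this has rank 3, with invariant factors (1,1,1).

Boundary ∂_2: C_2 → C_1 acts by ∂[p,q,r] = [q,r] − [p,r] + [p,q]. For instance
  ∂[v_0,v_1,v_2] = [v_1,v_2] − [v_0,v_2] + [v_0,v_1],
  ∂[v_1,v_2,v_3] = [v_2,v_3] − [v_1,v_3] + [v_1,v_2].
As a 6×4 matrix over Z this has rank 3, with invariant factors (1,1,1).

The boundary map ∂_3: C_3 → C_2 sends each 3-simplex σ to the alternating sum Σ_i (−1)^i (σ with its i-th vertex removed). For instance
  ∂[v_0,v_1,v_2,v_3] = [v_1,v_2,v_3] − [v_0,v_2,v_3] + [v_0,v_1,v_3] − [v_0,v_1,v_2].
The 4×1 boundary matrix has rank 1 and Smith normal form diag(1).

From H_k ≅ ker(∂_k) / im(∂_{k+1}) we obtain:

  H_1: rank ker ∂_1 − rank ∂_2 = (6 − 3) − 3 = 0, and the invariant factors of ∂_2 are all 1, so H_1 ≅ 0.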